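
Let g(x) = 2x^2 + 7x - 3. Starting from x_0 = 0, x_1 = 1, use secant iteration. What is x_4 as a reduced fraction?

283/733

g(0) = -3, g(1) = 6. x_2 = 1 - 6·(1 - 0)/(6 - (-3)) = 1/3.
g(1) = 6, g(1/3) = -4/9. x_3 = (1/3) - (-4/9)·((1/3) - 1)/((-4/9) - 6) = 11/29.
g(1/3) = -4/9, g(11/29) = -48/841. x_4 = (11/29) - (-48/841)·((11/29) - (1/3))/((-48/841) - (-4/9)) = 283/733.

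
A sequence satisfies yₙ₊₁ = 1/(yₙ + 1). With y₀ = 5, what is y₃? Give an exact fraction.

7/13

y₁ = 1/(5 + 1) = 1/6.
y₂ = 1/(1/6 + 1) = 6/7.
y₃ = 1/(6/7 + 1) = 7/13.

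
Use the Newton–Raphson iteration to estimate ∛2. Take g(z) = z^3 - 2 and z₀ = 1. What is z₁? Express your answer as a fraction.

g'(z) = 3z^2.
g(1) = -1, g'(1) = 3, so z₁ = 1 - (-1)/3 = 4/3.

4/3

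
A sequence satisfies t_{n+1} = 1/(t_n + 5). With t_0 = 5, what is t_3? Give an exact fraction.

51/265

t_1 = 1/(5 + 5) = 1/10.
t_2 = 1/(1/10 + 5) = 10/51.
t_3 = 1/(10/51 + 5) = 51/265.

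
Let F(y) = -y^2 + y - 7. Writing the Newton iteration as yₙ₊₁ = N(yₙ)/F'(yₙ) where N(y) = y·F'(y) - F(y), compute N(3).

-2

F'(y) = -2y + 1.
N(y) = y·F'(y) - F(y) = y·(-2y + 1) - (-y^2 + y - 7) = -y^2 + 7.
N(3) = -2.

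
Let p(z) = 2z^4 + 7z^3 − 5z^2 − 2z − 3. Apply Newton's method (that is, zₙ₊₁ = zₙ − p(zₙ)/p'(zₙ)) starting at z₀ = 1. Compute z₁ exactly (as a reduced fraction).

p'(z) = 8z^3 + 21z^2 − 10z − 2.
p(1) = −1, p'(1) = 17, so z₁ = 1 − (−1)/17 = 18/17.

18/17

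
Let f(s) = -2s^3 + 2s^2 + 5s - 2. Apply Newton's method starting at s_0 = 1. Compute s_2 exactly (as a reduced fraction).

2/5

f'(s) = -6s^2 + 4s + 5.
f(1) = 3, f'(1) = 3, so s_1 = 1 - 3/3 = 0.
f(0) = -2, f'(0) = 5, so s_2 = 0 - (-2)/5 = 2/5.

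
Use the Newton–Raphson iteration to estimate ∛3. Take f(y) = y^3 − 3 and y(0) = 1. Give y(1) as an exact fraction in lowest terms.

f'(y) = 3y^2.
f(1) = −2, f'(1) = 3, so y(1) = 1 − (−2)/3 = 5/3.

5/3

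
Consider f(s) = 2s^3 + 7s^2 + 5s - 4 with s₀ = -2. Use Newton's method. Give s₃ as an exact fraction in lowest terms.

1316/2505

f'(s) = 6s^2 + 14s + 5.
f(-2) = -2, f'(-2) = 1, so s₁ = (-2) - (-2)/1 = 0.
f(0) = -4, f'(0) = 5, so s₂ = 0 - (-4)/5 = 4/5.
f(4/5) = 688/125, f'(4/5) = 501/25, so s₃ = (4/5) - (688/125)/(501/25) = 1316/2505.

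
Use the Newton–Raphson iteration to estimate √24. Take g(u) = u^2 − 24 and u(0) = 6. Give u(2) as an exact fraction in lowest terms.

49/10

g'(u) = 2u.
g(6) = 12, g'(6) = 12, so u(1) = 6 − 12/12 = 5.
g(5) = 1, g'(5) = 10, so u(2) = 5 − 1/10 = 49/10.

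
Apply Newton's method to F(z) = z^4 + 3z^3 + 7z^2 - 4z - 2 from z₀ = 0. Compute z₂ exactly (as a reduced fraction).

-51/148

F'(z) = 4z^3 + 9z^2 + 14z - 4.
F(0) = -2, F'(0) = -4, so z₁ = 0 - (-2)/(-4) = -1/2.
F(-1/2) = 23/16, F'(-1/2) = -37/4, so z₂ = (-1/2) - (23/16)/(-37/4) = -51/148.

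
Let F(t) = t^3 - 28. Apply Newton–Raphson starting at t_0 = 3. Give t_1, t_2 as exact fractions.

t_1 = 82/27, t_2 = 413465/136161

F'(t) = 3t^2.
F(3) = -1, F'(3) = 27, so t_1 = 3 - (-1)/27 = 82/27.
F(82/27) = 244/19683, F'(82/27) = 6724/243, so t_2 = (82/27) - (244/19683)/(6724/243) = 413465/136161.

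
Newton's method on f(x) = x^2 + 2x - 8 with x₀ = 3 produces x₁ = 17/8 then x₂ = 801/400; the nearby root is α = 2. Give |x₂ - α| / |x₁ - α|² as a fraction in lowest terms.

4/25

x₁ - α = 17/8 - 2 = 1/8, so |x₁ - α| = 1/8.
x₂ - α = 801/400 - 2 = 1/400, so |x₂ - α| = 1/400.
|x₁ - α|² = 1/64.
Ratio = (1/400) / (1/64) = 4/25.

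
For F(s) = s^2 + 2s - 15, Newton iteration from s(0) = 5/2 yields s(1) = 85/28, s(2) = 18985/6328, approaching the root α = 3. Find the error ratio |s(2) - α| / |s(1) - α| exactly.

1/226

s(1) - α = 85/28 - 3 = 1/28, so |s(1) - α| = 1/28.
s(2) - α = 18985/6328 - 3 = 1/6328, so |s(2) - α| = 1/6328.
Ratio = (1/6328) / (1/28) = 1/226.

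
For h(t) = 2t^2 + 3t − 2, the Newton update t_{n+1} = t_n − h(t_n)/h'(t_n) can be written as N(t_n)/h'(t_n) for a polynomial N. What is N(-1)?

4

h'(t) = 4t + 3.
N(t) = t·h'(t) − h(t) = t·(4t + 3) − (2t^2 + 3t − 2) = 2t^2 + 2.
N(-1) = 4.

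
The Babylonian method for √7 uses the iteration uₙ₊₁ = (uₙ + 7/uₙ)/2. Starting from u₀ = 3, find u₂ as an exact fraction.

u₁ = (3 + 7/3)/2 = 8/3.
u₂ = (8/3 + 7/(8/3))/2 = 127/48.

127/48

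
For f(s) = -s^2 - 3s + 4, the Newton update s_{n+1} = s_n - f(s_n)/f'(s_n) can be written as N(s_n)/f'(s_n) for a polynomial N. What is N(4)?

f'(s) = -2s - 3.
N(s) = s·f'(s) - f(s) = s·(-2s - 3) - (-s^2 - 3s + 4) = -s^2 - 4.
N(4) = -20.

-20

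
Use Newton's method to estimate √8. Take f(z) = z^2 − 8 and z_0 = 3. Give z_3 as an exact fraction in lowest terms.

f'(z) = 2z.
f(3) = 1, f'(3) = 6, so z_1 = 3 − 1/6 = 17/6.
f(17/6) = 1/36, f'(17/6) = 17/3, so z_2 = (17/6) − (1/36)/(17/3) = 577/204.
f(577/204) = 1/41616, f'(577/204) = 577/102, so z_3 = (577/204) − (1/41616)/(577/102) = 665857/235416.

665857/235416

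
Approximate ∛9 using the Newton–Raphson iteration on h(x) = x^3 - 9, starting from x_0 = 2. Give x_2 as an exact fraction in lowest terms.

23401/11250

h'(x) = 3x^2.
h(2) = -1, h'(2) = 12, so x_1 = 2 - (-1)/12 = 25/12.
h(25/12) = 73/1728, h'(25/12) = 625/48, so x_2 = (25/12) - (73/1728)/(625/48) = 23401/11250.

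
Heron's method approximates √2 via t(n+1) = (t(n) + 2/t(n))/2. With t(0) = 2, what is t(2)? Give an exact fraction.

17/12

t(1) = (2 + 2/2)/2 = 3/2.
t(2) = (3/2 + 2/(3/2))/2 = 17/12.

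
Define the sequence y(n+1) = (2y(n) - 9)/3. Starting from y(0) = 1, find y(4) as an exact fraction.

y(1) = (2·1 - 9)/3 = -7/3.
y(2) = (2·(-7/3) - 9)/3 = -41/9.
y(3) = (2·(-41/9) - 9)/3 = -163/27.
y(4) = (2·(-163/27) - 9)/3 = -569/81.

-569/81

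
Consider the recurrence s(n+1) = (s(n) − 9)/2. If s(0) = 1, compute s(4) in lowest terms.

−67/8

s(1) = (1 − 9)/2 = −4.
s(2) = ((−4) − 9)/2 = −13/2.
s(3) = ((−13/2) − 9)/2 = −31/4.
s(4) = ((−31/4) − 9)/2 = −67/8.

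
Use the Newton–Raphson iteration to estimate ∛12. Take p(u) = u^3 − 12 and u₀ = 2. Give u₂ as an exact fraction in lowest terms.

p'(u) = 3u^2.
p(2) = −4, p'(2) = 12, so u₁ = 2 − (−4)/12 = 7/3.
p(7/3) = 19/27, p'(7/3) = 49/3, so u₂ = (7/3) − (19/27)/(49/3) = 1010/441.

1010/441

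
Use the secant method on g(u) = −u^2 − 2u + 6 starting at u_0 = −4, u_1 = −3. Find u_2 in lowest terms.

g(−4) = −2, g(−3) = 3. u_2 = (−3) − 3·((−3) − (−4))/(3 − (−2)) = −18/5.

−18/5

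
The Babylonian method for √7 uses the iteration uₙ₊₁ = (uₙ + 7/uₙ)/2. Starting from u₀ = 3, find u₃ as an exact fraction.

u₁ = (3 + 7/3)/2 = 8/3.
u₂ = (8/3 + 7/(8/3))/2 = 127/48.
u₃ = (127/48 + 7/(127/48))/2 = 32257/12192.

32257/12192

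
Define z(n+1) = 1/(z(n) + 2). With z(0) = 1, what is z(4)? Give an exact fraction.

17/41

z(1) = 1/(1 + 2) = 1/3.
z(2) = 1/(1/3 + 2) = 3/7.
z(3) = 1/(3/7 + 2) = 7/17.
z(4) = 1/(7/17 + 2) = 17/41.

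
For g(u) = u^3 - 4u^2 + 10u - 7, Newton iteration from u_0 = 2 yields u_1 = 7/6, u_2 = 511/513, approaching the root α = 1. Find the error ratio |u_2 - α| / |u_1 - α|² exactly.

u_1 - α = 7/6 - 1 = 1/6, so |u_1 - α| = 1/6.
u_2 - α = 511/513 - 1 = -2/513, so |u_2 - α| = 2/513.
|u_1 - α|² = 1/36.
Ratio = (2/513) / (1/36) = 8/57.

8/57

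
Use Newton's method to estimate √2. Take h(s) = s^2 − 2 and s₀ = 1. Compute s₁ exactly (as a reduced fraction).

h'(s) = 2s.
h(1) = −1, h'(1) = 2, so s₁ = 1 − (−1)/2 = 3/2.

3/2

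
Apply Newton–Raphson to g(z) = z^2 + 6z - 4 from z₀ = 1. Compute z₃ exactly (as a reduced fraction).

940145/1552544

g'(z) = 2z + 6.
g(1) = 3, g'(1) = 8, so z₁ = 1 - 3/8 = 5/8.
g(5/8) = 9/64, g'(5/8) = 29/4, so z₂ = (5/8) - (9/64)/(29/4) = 281/464.
g(281/464) = 81/215296, g'(281/464) = 1673/232, so z₃ = (281/464) - (81/215296)/(1673/232) = 940145/1552544.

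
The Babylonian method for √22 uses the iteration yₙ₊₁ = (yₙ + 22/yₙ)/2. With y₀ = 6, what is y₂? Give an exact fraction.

1633/348

y₁ = (6 + 22/6)/2 = 29/6.
y₂ = (29/6 + 22/(29/6))/2 = 1633/348.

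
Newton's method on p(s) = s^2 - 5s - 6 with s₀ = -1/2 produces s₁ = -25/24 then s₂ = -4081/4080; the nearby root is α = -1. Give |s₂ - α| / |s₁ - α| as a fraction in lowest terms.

1/170

s₁ - α = -25/24 - (-1) = -25/24 + 1 = -1/24, so |s₁ - α| = 1/24.
s₂ - α = -4081/4080 - (-1) = -4081/4080 + 1 = -1/4080, so |s₂ - α| = 1/4080.
Ratio = (1/4080) / (1/24) = 1/170.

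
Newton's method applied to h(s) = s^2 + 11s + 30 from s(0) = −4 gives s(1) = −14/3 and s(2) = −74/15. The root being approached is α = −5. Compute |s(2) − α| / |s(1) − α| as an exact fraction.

s(1) − α = −14/3 − (−5) = −14/3 + 5 = 1/3, so |s(1) − α| = 1/3.
s(2) − α = −74/15 − (−5) = −74/15 + 5 = 1/15, so |s(2) − α| = 1/15.
Ratio = (1/15) / (1/3) = 1/5.

1/5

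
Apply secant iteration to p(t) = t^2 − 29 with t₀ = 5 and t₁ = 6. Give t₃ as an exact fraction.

p(5) = −4, p(6) = 7. t₂ = 6 − 7·(6 − 5)/(7 − (−4)) = 59/11.
p(6) = 7, p(59/11) = −28/121. t₃ = (59/11) − (−28/121)·((59/11) − 6)/((−28/121) − 7) = 673/125.

673/125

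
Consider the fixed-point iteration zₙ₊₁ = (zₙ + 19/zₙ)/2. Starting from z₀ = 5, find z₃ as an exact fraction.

z₁ = (5 + 19/5)/2 = 22/5.
z₂ = (22/5 + 19/(22/5))/2 = 959/220.
z₃ = (959/220 + 19/(959/220))/2 = 1839281/421960.

1839281/421960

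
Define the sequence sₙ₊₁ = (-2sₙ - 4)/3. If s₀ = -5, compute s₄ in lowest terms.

-44/27

s₁ = (-2·(-5) - 4)/3 = 2.
s₂ = (-2·2 - 4)/3 = -8/3.
s₃ = (-2·(-8/3) - 4)/3 = 4/9.
s₄ = (-2·(4/9) - 4)/3 = -44/27.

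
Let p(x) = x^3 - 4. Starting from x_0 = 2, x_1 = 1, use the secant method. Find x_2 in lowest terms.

p(2) = 4, p(1) = -3. x_2 = 1 - (-3)·(1 - 2)/((-3) - 4) = 10/7.

10/7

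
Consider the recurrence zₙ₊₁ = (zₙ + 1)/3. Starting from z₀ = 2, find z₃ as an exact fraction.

z₁ = (2 + 1)/3 = 1.
z₂ = (1 + 1)/3 = 2/3.
z₃ = ((2/3) + 1)/3 = 5/9.

5/9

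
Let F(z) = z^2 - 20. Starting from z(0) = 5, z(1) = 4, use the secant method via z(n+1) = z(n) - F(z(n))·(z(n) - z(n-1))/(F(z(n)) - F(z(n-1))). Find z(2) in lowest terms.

F(5) = 5, F(4) = -4. z(2) = 4 - (-4)·(4 - 5)/((-4) - 5) = 40/9.

40/9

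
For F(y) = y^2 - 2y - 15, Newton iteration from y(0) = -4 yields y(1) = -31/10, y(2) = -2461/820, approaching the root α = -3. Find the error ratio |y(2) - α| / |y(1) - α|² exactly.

y(1) - α = -31/10 - (-3) = -31/10 + 3 = -1/10, so |y(1) - α| = 1/10.
y(2) - α = -2461/820 - (-3) = -2461/820 + 3 = -1/820, so |y(2) - α| = 1/820.
|y(1) - α|² = 1/100.
Ratio = (1/820) / (1/100) = 5/41.

5/41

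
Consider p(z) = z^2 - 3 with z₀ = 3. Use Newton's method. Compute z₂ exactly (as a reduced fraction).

p'(z) = 2z.
p(3) = 6, p'(3) = 6, so z₁ = 3 - 6/6 = 2.
p(2) = 1, p'(2) = 4, so z₂ = 2 - 1/4 = 7/4.

7/4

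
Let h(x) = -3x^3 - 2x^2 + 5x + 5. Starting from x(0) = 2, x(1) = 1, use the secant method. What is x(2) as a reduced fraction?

27/22

h(2) = -17, h(1) = 5. x(2) = 1 - 5·(1 - 2)/(5 - (-17)) = 27/22.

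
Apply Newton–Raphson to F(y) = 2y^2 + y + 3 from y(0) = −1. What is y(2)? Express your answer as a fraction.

F'(y) = 4y + 1.
F(−1) = 4, F'(−1) = −3, so y(1) = (−1) − 4/(−3) = 1/3.
F(1/3) = 32/9, F'(1/3) = 7/3, so y(2) = (1/3) − (32/9)/(7/3) = −25/21.

−25/21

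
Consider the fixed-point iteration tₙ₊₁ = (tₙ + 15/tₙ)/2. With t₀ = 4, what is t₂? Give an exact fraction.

1921/496

t₁ = (4 + 15/4)/2 = 31/8.
t₂ = (31/8 + 15/(31/8))/2 = 1921/496.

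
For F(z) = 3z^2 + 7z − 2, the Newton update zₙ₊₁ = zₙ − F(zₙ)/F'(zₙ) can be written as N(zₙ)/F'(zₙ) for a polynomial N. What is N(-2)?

F'(z) = 6z + 7.
N(z) = z·F'(z) − F(z) = z·(6z + 7) − (3z^2 + 7z − 2) = 3z^2 + 2.
N(-2) = 14.

14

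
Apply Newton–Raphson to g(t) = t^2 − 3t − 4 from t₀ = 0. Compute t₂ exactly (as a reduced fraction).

g'(t) = 2t − 3.
g(0) = −4, g'(0) = −3, so t₁ = 0 − (−4)/(−3) = −4/3.
g(−4/3) = 16/9, g'(−4/3) = −17/3, so t₂ = (−4/3) − (16/9)/(−17/3) = −52/51.

−52/51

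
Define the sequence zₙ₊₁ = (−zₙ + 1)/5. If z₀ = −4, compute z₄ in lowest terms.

4/25

z₁ = (−(−4) + 1)/5 = 1.
z₂ = (−1 + 1)/5 = 0.
z₃ = (−0 + 1)/5 = 1/5.
z₄ = (−(1/5) + 1)/5 = 4/25.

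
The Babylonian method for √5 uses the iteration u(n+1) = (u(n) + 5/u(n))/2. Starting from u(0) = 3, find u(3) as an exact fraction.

u(1) = (3 + 5/3)/2 = 7/3.
u(2) = (7/3 + 5/(7/3))/2 = 47/21.
u(3) = (47/21 + 5/(47/21))/2 = 2207/987.

2207/987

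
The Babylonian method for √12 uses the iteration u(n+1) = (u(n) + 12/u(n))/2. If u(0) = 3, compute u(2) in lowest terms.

97/28

u(1) = (3 + 12/3)/2 = 7/2.
u(2) = (7/2 + 12/(7/2))/2 = 97/28.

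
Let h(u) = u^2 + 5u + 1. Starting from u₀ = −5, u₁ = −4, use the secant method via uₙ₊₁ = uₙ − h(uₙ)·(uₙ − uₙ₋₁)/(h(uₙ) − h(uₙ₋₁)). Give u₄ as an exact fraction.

h(−5) = 1, h(−4) = −3. u₂ = (−4) − (−3)·((−4) − (−5))/((−3) − 1) = −19/4.
h(−4) = −3, h(−19/4) = −3/16. u₃ = (−19/4) − (−3/16)·((−19/4) − (−4))/((−3/16) − (−3)) = −24/5.
h(−19/4) = −3/16, h(−24/5) = 1/25. u₄ = (−24/5) − (1/25)·((−24/5) − (−19/4))/((1/25) − (−3/16)) = −436/91.

−436/91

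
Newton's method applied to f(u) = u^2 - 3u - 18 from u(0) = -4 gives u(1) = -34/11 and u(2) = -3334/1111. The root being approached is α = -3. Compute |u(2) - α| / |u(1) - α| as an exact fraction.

u(1) - α = -34/11 - (-3) = -34/11 + 3 = -1/11, so |u(1) - α| = 1/11.
u(2) - α = -3334/1111 - (-3) = -3334/1111 + 3 = -1/1111, so |u(2) - α| = 1/1111.
Ratio = (1/1111) / (1/11) = 1/101.

1/101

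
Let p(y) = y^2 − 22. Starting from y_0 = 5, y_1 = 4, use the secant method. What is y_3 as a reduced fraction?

61/13

p(5) = 3, p(4) = −6. y_2 = 4 − (−6)·(4 − 5)/((−6) − 3) = 14/3.
p(4) = −6, p(14/3) = −2/9. y_3 = (14/3) − (−2/9)·((14/3) − 4)/((−2/9) − (−6)) = 61/13.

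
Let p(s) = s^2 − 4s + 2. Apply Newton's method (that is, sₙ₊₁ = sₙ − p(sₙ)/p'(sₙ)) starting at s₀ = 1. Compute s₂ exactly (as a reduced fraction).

p'(s) = 2s − 4.
p(1) = −1, p'(1) = −2, so s₁ = 1 − (−1)/(−2) = 1/2.
p(1/2) = 1/4, p'(1/2) = −3, so s₂ = (1/2) − (1/4)/(−3) = 7/12.

7/12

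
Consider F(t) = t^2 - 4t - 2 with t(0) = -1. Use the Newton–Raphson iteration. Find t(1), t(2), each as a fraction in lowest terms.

F'(t) = 2t - 4.
F(-1) = 3, F'(-1) = -6, so t(1) = (-1) - 3/(-6) = -1/2.
F(-1/2) = 1/4, F'(-1/2) = -5, so t(2) = (-1/2) - (1/4)/(-5) = -9/20.

t(1) = -1/2, t(2) = -9/20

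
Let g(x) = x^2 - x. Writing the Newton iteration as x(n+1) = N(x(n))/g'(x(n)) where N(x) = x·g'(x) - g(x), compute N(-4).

16

g'(x) = 2x - 1.
N(x) = x·g'(x) - g(x) = x·(2x - 1) - (x^2 - x) = x^2.
N(-4) = 16.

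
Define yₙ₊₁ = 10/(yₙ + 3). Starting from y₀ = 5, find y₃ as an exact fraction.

y₁ = 10/(5 + 3) = 5/4.
y₂ = 10/(5/4 + 3) = 40/17.
y₃ = 10/(40/17 + 3) = 170/91.

170/91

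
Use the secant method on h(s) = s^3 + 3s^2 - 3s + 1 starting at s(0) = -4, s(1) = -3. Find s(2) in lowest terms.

-49/13

h(-4) = -3, h(-3) = 10. s(2) = (-3) - 10·((-3) - (-4))/(10 - (-3)) = -49/13.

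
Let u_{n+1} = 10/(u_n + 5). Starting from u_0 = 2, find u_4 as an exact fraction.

118/77

u_1 = 10/(2 + 5) = 10/7.
u_2 = 10/(10/7 + 5) = 14/9.
u_3 = 10/(14/9 + 5) = 90/59.
u_4 = 10/(90/59 + 5) = 118/77.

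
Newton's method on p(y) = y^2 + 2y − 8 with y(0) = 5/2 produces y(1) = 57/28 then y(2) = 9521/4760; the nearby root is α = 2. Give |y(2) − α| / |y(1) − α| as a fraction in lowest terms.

y(1) − α = 57/28 − 2 = 1/28, so |y(1) − α| = 1/28.
y(2) − α = 9521/4760 − 2 = 1/4760, so |y(2) − α| = 1/4760.
Ratio = (1/4760) / (1/28) = 1/170.

1/170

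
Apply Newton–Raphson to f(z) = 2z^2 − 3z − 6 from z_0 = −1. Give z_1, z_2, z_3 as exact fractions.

f'(z) = 4z − 3.
f(−1) = −1, f'(−1) = −7, so z_1 = (−1) − (−1)/(−7) = −8/7.
f(−8/7) = 2/49, f'(−8/7) = −53/7, so z_2 = (−8/7) − (2/49)/(−53/7) = −422/371.
f(−422/371) = 8/137641, f'(−422/371) = −2801/371, so z_3 = (−422/371) − (8/137641)/(−2801/371) = −1182014/1039171.

z_1 = −8/7, z_2 = −422/371, z_3 = −1182014/1039171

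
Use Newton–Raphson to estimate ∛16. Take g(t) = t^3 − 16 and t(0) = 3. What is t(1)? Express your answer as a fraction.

g'(t) = 3t^2.
g(3) = 11, g'(3) = 27, so t(1) = 3 − 11/27 = 70/27.

70/27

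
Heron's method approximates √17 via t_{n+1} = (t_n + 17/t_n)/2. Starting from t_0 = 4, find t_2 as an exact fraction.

2177/528

t_1 = (4 + 17/4)/2 = 33/8.
t_2 = (33/8 + 17/(33/8))/2 = 2177/528.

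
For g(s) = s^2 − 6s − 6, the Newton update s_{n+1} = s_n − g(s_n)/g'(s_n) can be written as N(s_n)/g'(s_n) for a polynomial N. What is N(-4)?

g'(s) = 2s − 6.
N(s) = s·g'(s) − g(s) = s·(2s − 6) − (s^2 − 6s − 6) = s^2 + 6.
N(-4) = 22.

22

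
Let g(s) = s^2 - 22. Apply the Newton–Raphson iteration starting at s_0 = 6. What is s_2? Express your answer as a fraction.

g'(s) = 2s.
g(6) = 14, g'(6) = 12, so s_1 = 6 - 14/12 = 29/6.
g(29/6) = 49/36, g'(29/6) = 29/3, so s_2 = (29/6) - (49/36)/(29/3) = 1633/348.

1633/348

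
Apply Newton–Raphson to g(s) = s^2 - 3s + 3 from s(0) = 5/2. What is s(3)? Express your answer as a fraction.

g'(s) = 2s - 3.
g(5/2) = 7/4, g'(5/2) = 2, so s(1) = (5/2) - (7/4)/2 = 13/8.
g(13/8) = 49/64, g'(13/8) = 1/4, so s(2) = (13/8) - (49/64)/(1/4) = -23/16.
g(-23/16) = 2401/256, g'(-23/16) = -47/8, so s(3) = (-23/16) - (2401/256)/(-47/8) = 239/1504.

239/1504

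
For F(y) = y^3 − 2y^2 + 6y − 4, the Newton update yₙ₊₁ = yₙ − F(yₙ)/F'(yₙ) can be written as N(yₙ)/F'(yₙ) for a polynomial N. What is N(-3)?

−68

F'(y) = 3y^2 − 4y + 6.
N(y) = y·F'(y) − F(y) = y·(3y^2 − 4y + 6) − (y^3 − 2y^2 + 6y − 4) = 2y^3 − 2y^2 + 4.
N(-3) = −68.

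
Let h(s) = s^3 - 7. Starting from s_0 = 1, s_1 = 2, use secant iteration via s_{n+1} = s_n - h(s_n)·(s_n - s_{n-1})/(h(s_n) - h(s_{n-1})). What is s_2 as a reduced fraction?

h(1) = -6, h(2) = 1. s_2 = 2 - 1·(2 - 1)/(1 - (-6)) = 13/7.

13/7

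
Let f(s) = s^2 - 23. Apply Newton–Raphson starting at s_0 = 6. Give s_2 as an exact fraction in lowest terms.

6793/1416

f'(s) = 2s.
f(6) = 13, f'(6) = 12, so s_1 = 6 - 13/12 = 59/12.
f(59/12) = 169/144, f'(59/12) = 59/6, so s_2 = (59/12) - (169/144)/(59/6) = 6793/1416.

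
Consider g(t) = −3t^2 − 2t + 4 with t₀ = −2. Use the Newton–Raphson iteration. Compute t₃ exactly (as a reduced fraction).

−50024/32585

g'(t) = −6t − 2.
g(−2) = −4, g'(−2) = 10, so t₁ = (−2) − (−4)/10 = −8/5.
g(−8/5) = −12/25, g'(−8/5) = 38/5, so t₂ = (−8/5) − (−12/25)/(38/5) = −146/95.
g(−146/95) = −108/9025, g'(−146/95) = 686/95, so t₃ = (−146/95) − (−108/9025)/(686/95) = −50024/32585.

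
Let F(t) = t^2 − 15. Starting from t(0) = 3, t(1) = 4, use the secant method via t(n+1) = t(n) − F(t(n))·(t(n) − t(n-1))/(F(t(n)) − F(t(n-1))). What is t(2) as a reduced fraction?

F(3) = −6, F(4) = 1. t(2) = 4 − 1·(4 − 3)/(1 − (−6)) = 27/7.

27/7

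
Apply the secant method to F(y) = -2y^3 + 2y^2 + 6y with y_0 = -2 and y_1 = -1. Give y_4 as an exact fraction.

-4416896/3429301

F(-2) = 12, F(-1) = -2. y_2 = (-1) - (-2)·((-1) - (-2))/((-2) - 12) = -8/7.
F(-1) = -2, F(-8/7) = -432/343. y_3 = (-8/7) - (-432/343)·((-8/7) - (-1))/((-432/343) - (-2)) = -176/127.
F(-8/7) = -432/343, F(-176/127) = 1739232/2048383. y_4 = (-176/127) - (1739232/2048383)·((-176/127) - (-8/7))/((1739232/2048383) - (-432/343)) = -4416896/3429301.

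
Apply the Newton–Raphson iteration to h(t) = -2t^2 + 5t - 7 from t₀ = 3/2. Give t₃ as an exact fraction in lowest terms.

3029/2910

h'(t) = -4t + 5.
h(3/2) = -4, h'(3/2) = -1, so t₁ = (3/2) - (-4)/(-1) = -5/2.
h(-5/2) = -32, h'(-5/2) = 15, so t₂ = (-5/2) - (-32)/15 = -11/30.
h(-11/30) = -2048/225, h'(-11/30) = 97/15, so t₃ = (-11/30) - (-2048/225)/(97/15) = 3029/2910.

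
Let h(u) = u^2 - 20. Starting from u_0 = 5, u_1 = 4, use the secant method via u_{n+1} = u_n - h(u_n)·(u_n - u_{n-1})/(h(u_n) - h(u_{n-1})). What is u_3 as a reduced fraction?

h(5) = 5, h(4) = -4. u_2 = 4 - (-4)·(4 - 5)/((-4) - 5) = 40/9.
h(4) = -4, h(40/9) = -20/81. u_3 = (40/9) - (-20/81)·((40/9) - 4)/((-20/81) - (-4)) = 85/19.

85/19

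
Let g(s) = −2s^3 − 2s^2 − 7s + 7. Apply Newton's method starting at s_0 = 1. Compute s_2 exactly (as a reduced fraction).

g'(s) = −6s^2 − 4s − 7.
g(1) = −4, g'(1) = −17, so s_1 = 1 − (−4)/(−17) = 13/17.
g(13/17) = −2048/4913, g'(13/17) = −3921/289, so s_2 = (13/17) − (−2048/4913)/(−3921/289) = 48925/66657.

48925/66657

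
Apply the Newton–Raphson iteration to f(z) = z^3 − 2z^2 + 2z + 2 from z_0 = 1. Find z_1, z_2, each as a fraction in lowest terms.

z_1 = −2, z_2 = −13/11

f'(z) = 3z^2 − 4z + 2.
f(1) = 3, f'(1) = 1, so z_1 = 1 − 3/1 = −2.
f(−2) = −18, f'(−2) = 22, so z_2 = (−2) − (−18)/22 = −13/11.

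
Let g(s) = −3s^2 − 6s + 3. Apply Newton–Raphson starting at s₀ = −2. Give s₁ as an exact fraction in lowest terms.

−5/2

g'(s) = −6s − 6.
g(−2) = 3, g'(−2) = 6, so s₁ = (−2) − 3/6 = −5/2.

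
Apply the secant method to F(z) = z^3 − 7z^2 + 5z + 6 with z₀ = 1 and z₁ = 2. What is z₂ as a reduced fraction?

14/9

F(1) = 5, F(2) = −4. z₂ = 2 − (−4)·(2 − 1)/((−4) − 5) = 14/9.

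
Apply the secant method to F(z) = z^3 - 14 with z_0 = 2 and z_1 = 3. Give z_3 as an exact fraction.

F(2) = -6, F(3) = 13. z_2 = 3 - 13·(3 - 2)/(13 - (-6)) = 44/19.
F(3) = 13, F(44/19) = -10842/6859. z_3 = (44/19) - (-10842/6859)·((44/19) - 3)/((-10842/6859) - 13) = 18386/7693.

18386/7693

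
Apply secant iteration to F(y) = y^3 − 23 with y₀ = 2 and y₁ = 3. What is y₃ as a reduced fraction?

F(2) = −15, F(3) = 4. y₂ = 3 − 4·(3 − 2)/(4 − (−15)) = 53/19.
F(3) = 4, F(53/19) = −8880/6859. y₃ = (53/19) − (−8880/6859)·((53/19) − 3)/((−8880/6859) − 4) = 25793/9079.

25793/9079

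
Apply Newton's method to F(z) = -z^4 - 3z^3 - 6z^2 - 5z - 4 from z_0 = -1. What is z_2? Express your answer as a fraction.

F'(z) = -4z^3 - 9z^2 - 12z - 5.
F(-1) = -3, F'(-1) = 2, so z_1 = (-1) - (-3)/2 = 1/2.
F(1/2) = -135/16, F'(1/2) = -55/4, so z_2 = (1/2) - (-135/16)/(-55/4) = -5/44.

-5/44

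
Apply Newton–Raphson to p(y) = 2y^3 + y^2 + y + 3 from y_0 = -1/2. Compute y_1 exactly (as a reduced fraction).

p'(y) = 6y^2 + 2y + 1.
p(-1/2) = 5/2, p'(-1/2) = 3/2, so y_1 = (-1/2) - (5/2)/(3/2) = -13/6.

-13/6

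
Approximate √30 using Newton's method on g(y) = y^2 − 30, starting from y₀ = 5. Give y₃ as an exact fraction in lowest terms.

g'(y) = 2y.
g(5) = −5, g'(5) = 10, so y₁ = 5 − (−5)/10 = 11/2.
g(11/2) = 1/4, g'(11/2) = 11, so y₂ = (11/2) − (1/4)/11 = 241/44.
g(241/44) = 1/1936, g'(241/44) = 241/22, so y₃ = (241/44) − (1/1936)/(241/22) = 116161/21208.

116161/21208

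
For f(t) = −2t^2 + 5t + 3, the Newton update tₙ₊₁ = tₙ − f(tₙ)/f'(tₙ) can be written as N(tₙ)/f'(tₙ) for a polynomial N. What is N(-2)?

−11

f'(t) = −4t + 5.
N(t) = t·f'(t) − f(t) = t·(−4t + 5) − (−2t^2 + 5t + 3) = −2t^2 − 3.
N(-2) = −11.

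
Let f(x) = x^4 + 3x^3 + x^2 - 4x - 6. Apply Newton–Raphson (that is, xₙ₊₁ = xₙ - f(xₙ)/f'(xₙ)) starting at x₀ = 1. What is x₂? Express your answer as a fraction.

292883/221518

f'(x) = 4x^3 + 9x^2 + 2x - 4.
f(1) = -5, f'(1) = 11, so x₁ = 1 - (-5)/11 = 16/11.
f(16/11) = 58650/14641, f'(16/11) = 40276/1331, so x₂ = (16/11) - (58650/14641)/(40276/1331) = 292883/221518.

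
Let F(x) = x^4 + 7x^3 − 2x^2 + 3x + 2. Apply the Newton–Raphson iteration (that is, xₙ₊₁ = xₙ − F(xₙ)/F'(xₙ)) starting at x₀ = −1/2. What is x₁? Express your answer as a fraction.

F'(x) = 4x^3 + 21x^2 − 4x + 3.
F(−1/2) = −13/16, F'(−1/2) = 39/4, so x₁ = (−1/2) − (−13/16)/(39/4) = −5/12.

−5/12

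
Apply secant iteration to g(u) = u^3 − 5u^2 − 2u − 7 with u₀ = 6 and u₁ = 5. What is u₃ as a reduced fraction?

g(6) = 17, g(5) = −17. u₂ = 5 − (−17)·(5 − 6)/((−17) − 17) = 11/2.
g(5) = −17, g(11/2) = −23/8. u₃ = (11/2) − (−23/8)·((11/2) − 5)/((−23/8) − (−17)) = 633/113.

633/113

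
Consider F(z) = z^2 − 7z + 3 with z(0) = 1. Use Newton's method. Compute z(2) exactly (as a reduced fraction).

71/155

F'(z) = 2z − 7.
F(1) = −3, F'(1) = −5, so z(1) = 1 − (−3)/(−5) = 2/5.
F(2/5) = 9/25, F'(2/5) = −31/5, so z(2) = (2/5) − (9/25)/(−31/5) = 71/155.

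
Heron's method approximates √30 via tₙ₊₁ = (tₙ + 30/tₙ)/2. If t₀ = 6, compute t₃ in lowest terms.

116161/21208

t₁ = (6 + 30/6)/2 = 11/2.
t₂ = (11/2 + 30/(11/2))/2 = 241/44.
t₃ = (241/44 + 30/(241/44))/2 = 116161/21208.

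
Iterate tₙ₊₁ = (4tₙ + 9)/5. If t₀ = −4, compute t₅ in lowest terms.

14813/3125

t₁ = (4·(−4) + 9)/5 = −7/5.
t₂ = (4·(−7/5) + 9)/5 = 17/25.
t₃ = (4·(17/25) + 9)/5 = 293/125.
t₄ = (4·(293/125) + 9)/5 = 2297/625.
t₅ = (4·(2297/625) + 9)/5 = 14813/3125.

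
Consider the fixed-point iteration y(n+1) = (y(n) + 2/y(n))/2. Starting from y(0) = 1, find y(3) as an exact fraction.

y(1) = (1 + 2/1)/2 = 3/2.
y(2) = (3/2 + 2/(3/2))/2 = 17/12.
y(3) = (17/12 + 2/(17/12))/2 = 577/408.

577/408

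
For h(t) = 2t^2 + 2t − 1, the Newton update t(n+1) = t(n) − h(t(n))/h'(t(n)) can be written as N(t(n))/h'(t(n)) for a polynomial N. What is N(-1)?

3

h'(t) = 4t + 2.
N(t) = t·h'(t) − h(t) = t·(4t + 2) − (2t^2 + 2t − 1) = 2t^2 + 1.
N(-1) = 3.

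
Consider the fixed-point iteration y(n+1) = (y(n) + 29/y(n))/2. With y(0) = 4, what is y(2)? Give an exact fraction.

y(1) = (4 + 29/4)/2 = 45/8.
y(2) = (45/8 + 29/(45/8))/2 = 3881/720.

3881/720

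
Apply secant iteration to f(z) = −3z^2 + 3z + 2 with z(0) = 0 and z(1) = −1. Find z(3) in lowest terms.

f(0) = 2, f(−1) = −4. z(2) = (−1) − (−4)·((−1) − 0)/((−4) − 2) = −1/3.
f(−1) = −4, f(−1/3) = 2/3. z(3) = (−1/3) − (2/3)·((−1/3) − (−1))/((2/3) − (−4)) = −3/7.

−3/7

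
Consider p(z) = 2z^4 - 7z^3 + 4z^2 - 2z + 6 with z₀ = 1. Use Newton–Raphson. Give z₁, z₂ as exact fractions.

z₁ = 10/7, z₂ = 16403/12131

p'(z) = 8z^3 - 21z^2 + 8z - 2.
p(1) = 3, p'(1) = -7, so z₁ = 1 - 3/(-7) = 10/7.
p(10/7) = -1854/2401, p'(10/7) = -3466/343, so z₂ = (10/7) - (-1854/2401)/(-3466/343) = 16403/12131.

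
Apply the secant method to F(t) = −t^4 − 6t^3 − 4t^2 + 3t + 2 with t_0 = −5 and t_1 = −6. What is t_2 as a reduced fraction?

F(−5) = 12, F(−6) = −160. t_2 = (−6) − (−160)·((−6) − (−5))/((−160) − 12) = −218/43.

−218/43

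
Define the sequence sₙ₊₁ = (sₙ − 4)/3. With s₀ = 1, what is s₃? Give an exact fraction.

s₁ = (1 − 4)/3 = −1.
s₂ = ((−1) − 4)/3 = −5/3.
s₃ = ((−5/3) − 4)/3 = −17/9.

−17/9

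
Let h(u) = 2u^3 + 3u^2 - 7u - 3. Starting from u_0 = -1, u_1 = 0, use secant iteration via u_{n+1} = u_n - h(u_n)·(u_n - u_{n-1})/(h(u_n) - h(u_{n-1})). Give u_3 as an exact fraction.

h(-1) = 5, h(0) = -3. u_2 = 0 - (-3)·(0 - (-1))/((-3) - 5) = -3/8.
h(0) = -3, h(-3/8) = -15/256. u_3 = (-3/8) - (-15/256)·((-3/8) - 0)/((-15/256) - (-3)) = -96/251.

-96/251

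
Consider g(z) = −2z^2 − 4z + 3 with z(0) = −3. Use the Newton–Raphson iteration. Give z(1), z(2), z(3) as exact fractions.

g'(z) = −4z − 4.
g(−3) = −3, g'(−3) = 8, so z(1) = (−3) − (−3)/8 = −21/8.
g(−21/8) = −9/32, g'(−21/8) = 13/2, so z(2) = (−21/8) − (−9/32)/(13/2) = −537/208.
g(−537/208) = −81/21632, g'(−537/208) = 329/52, so z(3) = (−537/208) − (−81/21632)/(329/52) = −353265/136864.

z(1) = −21/8, z(2) = −537/208, z(3) = −353265/136864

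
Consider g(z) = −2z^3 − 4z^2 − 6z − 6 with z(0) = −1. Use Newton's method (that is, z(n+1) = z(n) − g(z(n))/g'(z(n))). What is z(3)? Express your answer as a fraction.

−571/410

g'(z) = −6z^2 − 8z − 6.
g(−1) = −2, g'(−1) = −4, so z(1) = (−1) − (−2)/(−4) = −3/2.
g(−3/2) = 3/4, g'(−3/2) = −15/2, so z(2) = (−3/2) − (3/4)/(−15/2) = −7/5.
g(−7/5) = 6/125, g'(−7/5) = −164/25, so z(3) = (−7/5) − (6/125)/(−164/25) = −571/410.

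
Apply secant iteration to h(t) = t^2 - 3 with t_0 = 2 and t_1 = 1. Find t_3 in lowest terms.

h(2) = 1, h(1) = -2. t_2 = 1 - (-2)·(1 - 2)/((-2) - 1) = 5/3.
h(1) = -2, h(5/3) = -2/9. t_3 = (5/3) - (-2/9)·((5/3) - 1)/((-2/9) - (-2)) = 7/4.

7/4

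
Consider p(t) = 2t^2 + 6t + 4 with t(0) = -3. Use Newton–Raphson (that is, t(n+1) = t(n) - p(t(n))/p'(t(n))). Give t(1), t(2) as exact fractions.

t(1) = -7/3, t(2) = -31/15

p'(t) = 4t + 6.
p(-3) = 4, p'(-3) = -6, so t(1) = (-3) - 4/(-6) = -7/3.
p(-7/3) = 8/9, p'(-7/3) = -10/3, so t(2) = (-7/3) - (8/9)/(-10/3) = -31/15.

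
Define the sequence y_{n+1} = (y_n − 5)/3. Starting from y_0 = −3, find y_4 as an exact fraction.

y_1 = ((−3) − 5)/3 = −8/3.
y_2 = ((−8/3) − 5)/3 = −23/9.
y_3 = ((−23/9) − 5)/3 = −68/27.
y_4 = ((−68/27) − 5)/3 = −203/81.

−203/81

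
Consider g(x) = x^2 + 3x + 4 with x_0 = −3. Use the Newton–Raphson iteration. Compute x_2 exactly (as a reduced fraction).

g'(x) = 2x + 3.
g(−3) = 4, g'(−3) = −3, so x_1 = (−3) − 4/(−3) = −5/3.
g(−5/3) = 16/9, g'(−5/3) = −1/3, so x_2 = (−5/3) − (16/9)/(−1/3) = 11/3.

11/3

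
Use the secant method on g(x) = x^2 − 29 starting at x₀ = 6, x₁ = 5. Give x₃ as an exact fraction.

307/57

g(6) = 7, g(5) = −4. x₂ = 5 − (−4)·(5 − 6)/((−4) − 7) = 59/11.
g(5) = −4, g(59/11) = −28/121. x₃ = (59/11) − (−28/121)·((59/11) − 5)/((−28/121) − (−4)) = 307/57.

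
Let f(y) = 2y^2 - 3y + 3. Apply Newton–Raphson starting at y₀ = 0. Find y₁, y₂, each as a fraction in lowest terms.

f'(y) = 4y - 3.
f(0) = 3, f'(0) = -3, so y₁ = 0 - 3/(-3) = 1.
f(1) = 2, f'(1) = 1, so y₂ = 1 - 2/1 = -1.

y₁ = 1, y₂ = -1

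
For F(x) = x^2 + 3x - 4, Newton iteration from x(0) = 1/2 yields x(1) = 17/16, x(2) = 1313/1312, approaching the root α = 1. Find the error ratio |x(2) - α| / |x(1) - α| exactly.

x(1) - α = 17/16 - 1 = 1/16, so |x(1) - α| = 1/16.
x(2) - α = 1313/1312 - 1 = 1/1312, so |x(2) - α| = 1/1312.
Ratio = (1/1312) / (1/16) = 1/82.

1/82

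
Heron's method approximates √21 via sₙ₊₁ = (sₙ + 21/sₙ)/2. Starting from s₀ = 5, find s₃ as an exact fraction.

s₁ = (5 + 21/5)/2 = 23/5.
s₂ = (23/5 + 21/(23/5))/2 = 527/115.
s₃ = (527/115 + 21/(527/115))/2 = 277727/60605.

277727/60605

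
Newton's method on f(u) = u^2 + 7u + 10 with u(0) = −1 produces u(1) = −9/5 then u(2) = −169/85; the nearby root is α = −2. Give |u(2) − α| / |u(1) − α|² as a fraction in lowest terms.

5/17

u(1) − α = −9/5 − (−2) = −9/5 + 2 = 1/5, so |u(1) − α| = 1/5.
u(2) − α = −169/85 − (−2) = −169/85 + 2 = 1/85, so |u(2) − α| = 1/85.
|u(1) − α|² = 1/25.
Ratio = (1/85) / (1/25) = 5/17.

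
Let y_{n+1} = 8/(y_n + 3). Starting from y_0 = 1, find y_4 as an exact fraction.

184/109

y_1 = 8/(1 + 3) = 2.
y_2 = 8/(2 + 3) = 8/5.
y_3 = 8/(8/5 + 3) = 40/23.
y_4 = 8/(40/23 + 3) = 184/109.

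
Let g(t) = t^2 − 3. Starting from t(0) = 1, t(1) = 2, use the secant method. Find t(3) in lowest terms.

g(1) = −2, g(2) = 1. t(2) = 2 − 1·(2 − 1)/(1 − (−2)) = 5/3.
g(2) = 1, g(5/3) = −2/9. t(3) = (5/3) − (−2/9)·((5/3) − 2)/((−2/9) − 1) = 19/11.

19/11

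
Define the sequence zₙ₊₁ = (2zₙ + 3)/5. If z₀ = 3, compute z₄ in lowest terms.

z₁ = (2·3 + 3)/5 = 9/5.
z₂ = (2·(9/5) + 3)/5 = 33/25.
z₃ = (2·(33/25) + 3)/5 = 141/125.
z₄ = (2·(141/125) + 3)/5 = 657/625.

657/625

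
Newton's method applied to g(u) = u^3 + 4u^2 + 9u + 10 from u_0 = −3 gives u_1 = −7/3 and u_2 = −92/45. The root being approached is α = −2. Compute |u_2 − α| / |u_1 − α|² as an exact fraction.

u_1 − α = −7/3 − (−2) = −7/3 + 2 = −1/3, so |u_1 − α| = 1/3.
u_2 − α = −92/45 − (−2) = −92/45 + 2 = −2/45, so |u_2 − α| = 2/45.
|u_1 − α|² = 1/9.
Ratio = (2/45) / (1/9) = 2/5.

2/5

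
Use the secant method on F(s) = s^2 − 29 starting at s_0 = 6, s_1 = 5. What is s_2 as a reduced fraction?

F(6) = 7, F(5) = −4. s_2 = 5 − (−4)·(5 − 6)/((−4) − 7) = 59/11.

59/11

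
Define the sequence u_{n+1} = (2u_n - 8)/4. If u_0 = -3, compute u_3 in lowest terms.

u_1 = (2·(-3) - 8)/4 = -7/2.
u_2 = (2·(-7/2) - 8)/4 = -15/4.
u_3 = (2·(-15/4) - 8)/4 = -31/8.

-31/8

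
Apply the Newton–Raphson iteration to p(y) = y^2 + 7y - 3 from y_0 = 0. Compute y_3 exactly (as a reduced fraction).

p'(y) = 2y + 7.
p(0) = -3, p'(0) = 7, so y_1 = 0 - (-3)/7 = 3/7.
p(3/7) = 9/49, p'(3/7) = 55/7, so y_2 = (3/7) - (9/49)/(55/7) = 156/385.
p(156/385) = 81/148225, p'(156/385) = 3007/385, so y_3 = (156/385) - (81/148225)/(3007/385) = 469011/1157695.

469011/1157695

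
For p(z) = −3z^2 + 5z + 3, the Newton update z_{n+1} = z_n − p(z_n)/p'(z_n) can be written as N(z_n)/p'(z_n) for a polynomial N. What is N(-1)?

p'(z) = −6z + 5.
N(z) = z·p'(z) − p(z) = z·(−6z + 5) − (−3z^2 + 5z + 3) = −3z^2 − 3.
N(-1) = −6.

−6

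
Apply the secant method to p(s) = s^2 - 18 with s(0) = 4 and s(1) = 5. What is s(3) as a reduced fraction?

p(4) = -2, p(5) = 7. s(2) = 5 - 7·(5 - 4)/(7 - (-2)) = 38/9.
p(5) = 7, p(38/9) = -14/81. s(3) = (38/9) - (-14/81)·((38/9) - 5)/((-14/81) - 7) = 352/83.

352/83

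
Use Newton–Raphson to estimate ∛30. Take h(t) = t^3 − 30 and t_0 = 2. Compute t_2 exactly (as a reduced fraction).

h'(t) = 3t^2.
h(2) = −22, h'(2) = 12, so t_1 = 2 − (−22)/12 = 23/6.
h(23/6) = 5687/216, h'(23/6) = 529/12, so t_2 = (23/6) − (5687/216)/(529/12) = 15407/4761.

15407/4761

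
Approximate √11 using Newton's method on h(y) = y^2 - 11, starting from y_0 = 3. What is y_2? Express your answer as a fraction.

199/60

h'(y) = 2y.
h(3) = -2, h'(3) = 6, so y_1 = 3 - (-2)/6 = 10/3.
h(10/3) = 1/9, h'(10/3) = 20/3, so y_2 = (10/3) - (1/9)/(20/3) = 199/60.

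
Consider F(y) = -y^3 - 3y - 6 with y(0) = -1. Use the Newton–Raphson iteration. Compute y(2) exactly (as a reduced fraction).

-58/45

F'(y) = -3y^2 - 3.
F(-1) = -2, F'(-1) = -6, so y(1) = (-1) - (-2)/(-6) = -4/3.
F(-4/3) = 10/27, F'(-4/3) = -25/3, so y(2) = (-4/3) - (10/27)/(-25/3) = -58/45.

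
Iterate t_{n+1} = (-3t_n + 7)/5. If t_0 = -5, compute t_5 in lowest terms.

t_1 = (-3·(-5) + 7)/5 = 22/5.
t_2 = (-3·(22/5) + 7)/5 = -31/25.
t_3 = (-3·(-31/25) + 7)/5 = 268/125.
t_4 = (-3·(268/125) + 7)/5 = 71/625.
t_5 = (-3·(71/625) + 7)/5 = 4162/3125.

4162/3125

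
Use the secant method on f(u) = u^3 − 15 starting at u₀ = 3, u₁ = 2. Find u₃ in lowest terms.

f(3) = 12, f(2) = −7. u₂ = 2 − (−7)·(2 − 3)/((−7) − 12) = 45/19.
f(2) = −7, f(45/19) = −11760/6859. u₃ = (45/19) − (−11760/6859)·((45/19) − 2)/((−11760/6859) − (−7)) = 12885/5179.

12885/5179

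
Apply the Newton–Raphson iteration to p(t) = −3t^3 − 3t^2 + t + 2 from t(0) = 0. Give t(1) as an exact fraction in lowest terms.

p'(t) = −9t^2 − 6t + 1.
p(0) = 2, p'(0) = 1, so t(1) = 0 − 2/1 = −2.

−2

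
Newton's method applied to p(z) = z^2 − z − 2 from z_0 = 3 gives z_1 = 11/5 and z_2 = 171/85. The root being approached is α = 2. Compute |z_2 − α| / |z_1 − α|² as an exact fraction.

5/17

z_1 − α = 11/5 − 2 = 1/5, so |z_1 − α| = 1/5.
z_2 − α = 171/85 − 2 = 1/85, so |z_2 − α| = 1/85.
|z_1 − α|² = 1/25.
Ratio = (1/85) / (1/25) = 5/17.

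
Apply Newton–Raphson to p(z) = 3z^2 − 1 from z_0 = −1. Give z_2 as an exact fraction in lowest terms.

−7/12

p'(z) = 6z.
p(−1) = 2, p'(−1) = −6, so z_1 = (−1) − 2/(−6) = −2/3.
p(−2/3) = 1/3, p'(−2/3) = −4, so z_2 = (−2/3) − (1/3)/(−4) = −7/12.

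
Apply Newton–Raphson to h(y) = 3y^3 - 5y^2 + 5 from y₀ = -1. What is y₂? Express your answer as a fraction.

h'(y) = 9y^2 - 10y.
h(-1) = -3, h'(-1) = 19, so y₁ = (-1) - (-3)/19 = -16/19.
h(-16/19) = -2313/6859, h'(-16/19) = 5344/361, so y₂ = (-16/19) - (-2313/6859)/(5344/361) = -83191/101536.

-83191/101536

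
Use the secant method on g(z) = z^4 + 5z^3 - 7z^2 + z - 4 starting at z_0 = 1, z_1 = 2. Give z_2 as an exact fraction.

17/15

g(1) = -4, g(2) = 26. z_2 = 2 - 26·(2 - 1)/(26 - (-4)) = 17/15.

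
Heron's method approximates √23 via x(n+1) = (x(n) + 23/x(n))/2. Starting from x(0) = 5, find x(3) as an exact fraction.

2649601/552480

x(1) = (5 + 23/5)/2 = 24/5.
x(2) = (24/5 + 23/(24/5))/2 = 1151/240.
x(3) = (1151/240 + 23/(1151/240))/2 = 2649601/552480.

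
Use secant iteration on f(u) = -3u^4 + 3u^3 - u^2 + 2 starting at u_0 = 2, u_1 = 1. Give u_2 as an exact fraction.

28/27

f(2) = -26, f(1) = 1. u_2 = 1 - 1·(1 - 2)/(1 - (-26)) = 28/27.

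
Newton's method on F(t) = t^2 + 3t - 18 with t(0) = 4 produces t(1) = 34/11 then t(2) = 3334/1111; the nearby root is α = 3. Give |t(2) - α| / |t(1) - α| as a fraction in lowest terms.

t(1) - α = 34/11 - 3 = 1/11, so |t(1) - α| = 1/11.
t(2) - α = 3334/1111 - 3 = 1/1111, so |t(2) - α| = 1/1111.
Ratio = (1/1111) / (1/11) = 1/101.

1/101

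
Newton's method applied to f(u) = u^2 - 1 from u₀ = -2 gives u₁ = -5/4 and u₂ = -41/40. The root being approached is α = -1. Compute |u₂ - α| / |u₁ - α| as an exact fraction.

u₁ - α = -5/4 - (-1) = -5/4 + 1 = -1/4, so |u₁ - α| = 1/4.
u₂ - α = -41/40 - (-1) = -41/40 + 1 = -1/40, so |u₂ - α| = 1/40.
Ratio = (1/40) / (1/4) = 1/10.

1/10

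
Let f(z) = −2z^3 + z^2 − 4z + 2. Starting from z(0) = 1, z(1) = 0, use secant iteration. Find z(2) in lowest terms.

f(1) = −3, f(0) = 2. z(2) = 0 − 2·(0 − 1)/(2 − (−3)) = 2/5.

2/5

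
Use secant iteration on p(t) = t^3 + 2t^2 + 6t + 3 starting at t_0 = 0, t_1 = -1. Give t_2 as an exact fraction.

-3/5

p(0) = 3, p(-1) = -2. t_2 = (-1) - (-2)·((-1) - 0)/((-2) - 3) = -3/5.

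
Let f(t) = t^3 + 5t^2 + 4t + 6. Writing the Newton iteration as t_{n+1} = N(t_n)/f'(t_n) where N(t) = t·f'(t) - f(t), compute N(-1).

-3

f'(t) = 3t^2 + 10t + 4.
N(t) = t·f'(t) - f(t) = t·(3t^2 + 10t + 4) - (t^3 + 5t^2 + 4t + 6) = 2t^3 + 5t^2 - 6.
N(-1) = -3.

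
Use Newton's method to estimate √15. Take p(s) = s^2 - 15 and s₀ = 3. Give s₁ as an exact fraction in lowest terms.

p'(s) = 2s.
p(3) = -6, p'(3) = 6, so s₁ = 3 - (-6)/6 = 4.

4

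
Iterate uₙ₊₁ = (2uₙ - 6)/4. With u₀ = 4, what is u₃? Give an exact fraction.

-17/8

u₁ = (2·4 - 6)/4 = 1/2.
u₂ = (2·(1/2) - 6)/4 = -5/4.
u₃ = (2·(-5/4) - 6)/4 = -17/8.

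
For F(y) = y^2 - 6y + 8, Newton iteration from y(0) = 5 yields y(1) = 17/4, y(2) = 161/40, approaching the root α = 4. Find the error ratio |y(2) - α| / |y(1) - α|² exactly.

y(1) - α = 17/4 - 4 = 1/4, so |y(1) - α| = 1/4.
y(2) - α = 161/40 - 4 = 1/40, so |y(2) - α| = 1/40.
|y(1) - α|² = 1/16.
Ratio = (1/40) / (1/16) = 2/5.

2/5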